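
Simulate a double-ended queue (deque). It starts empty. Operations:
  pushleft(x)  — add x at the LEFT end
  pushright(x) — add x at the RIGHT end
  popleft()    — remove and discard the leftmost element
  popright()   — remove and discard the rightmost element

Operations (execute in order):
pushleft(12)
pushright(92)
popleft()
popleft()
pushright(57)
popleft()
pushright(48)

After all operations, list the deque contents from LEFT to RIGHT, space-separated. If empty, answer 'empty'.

Answer: 48

Derivation:
pushleft(12): [12]
pushright(92): [12, 92]
popleft(): [92]
popleft(): []
pushright(57): [57]
popleft(): []
pushright(48): [48]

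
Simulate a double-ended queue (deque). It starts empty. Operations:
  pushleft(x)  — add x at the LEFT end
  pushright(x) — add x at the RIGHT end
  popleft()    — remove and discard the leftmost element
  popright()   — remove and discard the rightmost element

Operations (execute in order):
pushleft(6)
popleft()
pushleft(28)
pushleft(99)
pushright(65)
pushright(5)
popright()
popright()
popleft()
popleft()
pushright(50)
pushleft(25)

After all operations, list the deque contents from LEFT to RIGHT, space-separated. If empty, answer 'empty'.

Answer: 25 50

Derivation:
pushleft(6): [6]
popleft(): []
pushleft(28): [28]
pushleft(99): [99, 28]
pushright(65): [99, 28, 65]
pushright(5): [99, 28, 65, 5]
popright(): [99, 28, 65]
popright(): [99, 28]
popleft(): [28]
popleft(): []
pushright(50): [50]
pushleft(25): [25, 50]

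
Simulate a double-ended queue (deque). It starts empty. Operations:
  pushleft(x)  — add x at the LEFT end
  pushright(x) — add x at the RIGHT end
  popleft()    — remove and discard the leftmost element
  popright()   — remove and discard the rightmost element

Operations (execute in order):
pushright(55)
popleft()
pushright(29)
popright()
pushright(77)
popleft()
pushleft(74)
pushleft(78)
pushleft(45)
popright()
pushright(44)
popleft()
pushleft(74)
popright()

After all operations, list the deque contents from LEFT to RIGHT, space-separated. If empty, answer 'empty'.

pushright(55): [55]
popleft(): []
pushright(29): [29]
popright(): []
pushright(77): [77]
popleft(): []
pushleft(74): [74]
pushleft(78): [78, 74]
pushleft(45): [45, 78, 74]
popright(): [45, 78]
pushright(44): [45, 78, 44]
popleft(): [78, 44]
pushleft(74): [74, 78, 44]
popright(): [74, 78]

Answer: 74 78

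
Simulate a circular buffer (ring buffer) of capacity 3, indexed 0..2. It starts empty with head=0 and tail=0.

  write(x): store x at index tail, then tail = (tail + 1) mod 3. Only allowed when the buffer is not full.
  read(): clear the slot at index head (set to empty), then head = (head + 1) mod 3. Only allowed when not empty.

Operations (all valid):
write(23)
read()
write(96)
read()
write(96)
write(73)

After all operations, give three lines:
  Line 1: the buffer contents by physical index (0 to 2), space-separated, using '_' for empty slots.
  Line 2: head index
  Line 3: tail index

Answer: 73 _ 96
2
1

Derivation:
write(23): buf=[23 _ _], head=0, tail=1, size=1
read(): buf=[_ _ _], head=1, tail=1, size=0
write(96): buf=[_ 96 _], head=1, tail=2, size=1
read(): buf=[_ _ _], head=2, tail=2, size=0
write(96): buf=[_ _ 96], head=2, tail=0, size=1
write(73): buf=[73 _ 96], head=2, tail=1, size=2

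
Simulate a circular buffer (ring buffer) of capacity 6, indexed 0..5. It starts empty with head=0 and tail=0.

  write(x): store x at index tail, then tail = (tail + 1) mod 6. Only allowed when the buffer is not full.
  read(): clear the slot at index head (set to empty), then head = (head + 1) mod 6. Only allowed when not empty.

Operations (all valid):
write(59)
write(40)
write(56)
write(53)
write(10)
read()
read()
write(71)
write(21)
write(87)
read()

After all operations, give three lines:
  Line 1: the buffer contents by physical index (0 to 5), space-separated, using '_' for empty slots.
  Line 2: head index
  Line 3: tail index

write(59): buf=[59 _ _ _ _ _], head=0, tail=1, size=1
write(40): buf=[59 40 _ _ _ _], head=0, tail=2, size=2
write(56): buf=[59 40 56 _ _ _], head=0, tail=3, size=3
write(53): buf=[59 40 56 53 _ _], head=0, tail=4, size=4
write(10): buf=[59 40 56 53 10 _], head=0, tail=5, size=5
read(): buf=[_ 40 56 53 10 _], head=1, tail=5, size=4
read(): buf=[_ _ 56 53 10 _], head=2, tail=5, size=3
write(71): buf=[_ _ 56 53 10 71], head=2, tail=0, size=4
write(21): buf=[21 _ 56 53 10 71], head=2, tail=1, size=5
write(87): buf=[21 87 56 53 10 71], head=2, tail=2, size=6
read(): buf=[21 87 _ 53 10 71], head=3, tail=2, size=5

Answer: 21 87 _ 53 10 71
3
2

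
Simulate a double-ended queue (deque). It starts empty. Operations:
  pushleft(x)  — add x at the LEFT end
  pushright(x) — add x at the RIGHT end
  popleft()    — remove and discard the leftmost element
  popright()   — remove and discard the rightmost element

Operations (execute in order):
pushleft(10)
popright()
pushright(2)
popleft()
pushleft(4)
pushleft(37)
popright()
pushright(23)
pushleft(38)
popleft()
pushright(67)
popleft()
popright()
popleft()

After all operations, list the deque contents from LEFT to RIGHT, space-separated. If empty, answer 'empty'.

pushleft(10): [10]
popright(): []
pushright(2): [2]
popleft(): []
pushleft(4): [4]
pushleft(37): [37, 4]
popright(): [37]
pushright(23): [37, 23]
pushleft(38): [38, 37, 23]
popleft(): [37, 23]
pushright(67): [37, 23, 67]
popleft(): [23, 67]
popright(): [23]
popleft(): []

Answer: empty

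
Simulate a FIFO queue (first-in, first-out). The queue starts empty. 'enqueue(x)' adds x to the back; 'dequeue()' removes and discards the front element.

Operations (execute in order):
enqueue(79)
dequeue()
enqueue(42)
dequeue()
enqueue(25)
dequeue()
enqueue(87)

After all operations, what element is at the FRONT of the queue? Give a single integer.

Answer: 87

Derivation:
enqueue(79): queue = [79]
dequeue(): queue = []
enqueue(42): queue = [42]
dequeue(): queue = []
enqueue(25): queue = [25]
dequeue(): queue = []
enqueue(87): queue = [87]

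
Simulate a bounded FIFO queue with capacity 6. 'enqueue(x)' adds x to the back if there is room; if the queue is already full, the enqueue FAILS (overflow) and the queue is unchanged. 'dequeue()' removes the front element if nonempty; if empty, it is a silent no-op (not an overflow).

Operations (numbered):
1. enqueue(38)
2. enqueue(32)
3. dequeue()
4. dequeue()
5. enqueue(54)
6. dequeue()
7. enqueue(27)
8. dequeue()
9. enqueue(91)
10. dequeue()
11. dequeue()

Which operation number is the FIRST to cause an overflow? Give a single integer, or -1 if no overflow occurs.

Answer: -1

Derivation:
1. enqueue(38): size=1
2. enqueue(32): size=2
3. dequeue(): size=1
4. dequeue(): size=0
5. enqueue(54): size=1
6. dequeue(): size=0
7. enqueue(27): size=1
8. dequeue(): size=0
9. enqueue(91): size=1
10. dequeue(): size=0
11. dequeue(): empty, no-op, size=0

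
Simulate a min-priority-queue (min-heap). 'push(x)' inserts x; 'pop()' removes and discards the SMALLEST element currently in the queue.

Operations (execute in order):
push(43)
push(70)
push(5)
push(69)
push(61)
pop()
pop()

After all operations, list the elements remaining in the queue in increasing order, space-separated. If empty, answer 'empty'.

Answer: 61 69 70

Derivation:
push(43): heap contents = [43]
push(70): heap contents = [43, 70]
push(5): heap contents = [5, 43, 70]
push(69): heap contents = [5, 43, 69, 70]
push(61): heap contents = [5, 43, 61, 69, 70]
pop() → 5: heap contents = [43, 61, 69, 70]
pop() → 43: heap contents = [61, 69, 70]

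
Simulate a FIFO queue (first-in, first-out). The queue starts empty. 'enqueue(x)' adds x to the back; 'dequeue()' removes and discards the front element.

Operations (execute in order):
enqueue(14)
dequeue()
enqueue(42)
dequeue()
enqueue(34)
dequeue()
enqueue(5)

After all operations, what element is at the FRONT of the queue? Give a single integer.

enqueue(14): queue = [14]
dequeue(): queue = []
enqueue(42): queue = [42]
dequeue(): queue = []
enqueue(34): queue = [34]
dequeue(): queue = []
enqueue(5): queue = [5]

Answer: 5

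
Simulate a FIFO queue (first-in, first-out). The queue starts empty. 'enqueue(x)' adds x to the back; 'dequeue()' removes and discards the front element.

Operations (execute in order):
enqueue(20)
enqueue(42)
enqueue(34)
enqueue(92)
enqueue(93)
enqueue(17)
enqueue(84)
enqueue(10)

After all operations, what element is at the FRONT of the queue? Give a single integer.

enqueue(20): queue = [20]
enqueue(42): queue = [20, 42]
enqueue(34): queue = [20, 42, 34]
enqueue(92): queue = [20, 42, 34, 92]
enqueue(93): queue = [20, 42, 34, 92, 93]
enqueue(17): queue = [20, 42, 34, 92, 93, 17]
enqueue(84): queue = [20, 42, 34, 92, 93, 17, 84]
enqueue(10): queue = [20, 42, 34, 92, 93, 17, 84, 10]

Answer: 20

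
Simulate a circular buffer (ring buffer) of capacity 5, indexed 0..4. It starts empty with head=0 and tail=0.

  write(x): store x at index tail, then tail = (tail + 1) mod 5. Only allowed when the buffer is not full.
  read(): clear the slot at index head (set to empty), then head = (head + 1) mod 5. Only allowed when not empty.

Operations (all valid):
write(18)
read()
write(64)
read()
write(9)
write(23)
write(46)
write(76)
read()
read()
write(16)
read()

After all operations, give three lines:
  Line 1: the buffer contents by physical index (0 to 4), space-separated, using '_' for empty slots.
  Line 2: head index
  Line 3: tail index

Answer: 76 16 _ _ _
0
2

Derivation:
write(18): buf=[18 _ _ _ _], head=0, tail=1, size=1
read(): buf=[_ _ _ _ _], head=1, tail=1, size=0
write(64): buf=[_ 64 _ _ _], head=1, tail=2, size=1
read(): buf=[_ _ _ _ _], head=2, tail=2, size=0
write(9): buf=[_ _ 9 _ _], head=2, tail=3, size=1
write(23): buf=[_ _ 9 23 _], head=2, tail=4, size=2
write(46): buf=[_ _ 9 23 46], head=2, tail=0, size=3
write(76): buf=[76 _ 9 23 46], head=2, tail=1, size=4
read(): buf=[76 _ _ 23 46], head=3, tail=1, size=3
read(): buf=[76 _ _ _ 46], head=4, tail=1, size=2
write(16): buf=[76 16 _ _ 46], head=4, tail=2, size=3
read(): buf=[76 16 _ _ _], head=0, tail=2, size=2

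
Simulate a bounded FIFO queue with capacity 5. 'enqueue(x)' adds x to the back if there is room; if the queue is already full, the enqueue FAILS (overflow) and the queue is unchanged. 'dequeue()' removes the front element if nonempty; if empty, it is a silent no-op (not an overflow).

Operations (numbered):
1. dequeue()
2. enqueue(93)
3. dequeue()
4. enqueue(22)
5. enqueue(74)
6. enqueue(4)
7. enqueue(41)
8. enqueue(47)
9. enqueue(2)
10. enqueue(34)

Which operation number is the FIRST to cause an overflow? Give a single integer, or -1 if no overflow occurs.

1. dequeue(): empty, no-op, size=0
2. enqueue(93): size=1
3. dequeue(): size=0
4. enqueue(22): size=1
5. enqueue(74): size=2
6. enqueue(4): size=3
7. enqueue(41): size=4
8. enqueue(47): size=5
9. enqueue(2): size=5=cap → OVERFLOW (fail)
10. enqueue(34): size=5=cap → OVERFLOW (fail)

Answer: 9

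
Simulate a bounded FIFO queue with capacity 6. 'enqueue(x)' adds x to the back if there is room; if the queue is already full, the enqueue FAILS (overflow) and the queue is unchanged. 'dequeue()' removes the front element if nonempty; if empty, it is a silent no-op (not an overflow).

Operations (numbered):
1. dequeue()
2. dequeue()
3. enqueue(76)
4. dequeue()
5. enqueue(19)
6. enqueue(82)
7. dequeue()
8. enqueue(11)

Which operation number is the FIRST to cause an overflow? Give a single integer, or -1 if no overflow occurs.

1. dequeue(): empty, no-op, size=0
2. dequeue(): empty, no-op, size=0
3. enqueue(76): size=1
4. dequeue(): size=0
5. enqueue(19): size=1
6. enqueue(82): size=2
7. dequeue(): size=1
8. enqueue(11): size=2

Answer: -1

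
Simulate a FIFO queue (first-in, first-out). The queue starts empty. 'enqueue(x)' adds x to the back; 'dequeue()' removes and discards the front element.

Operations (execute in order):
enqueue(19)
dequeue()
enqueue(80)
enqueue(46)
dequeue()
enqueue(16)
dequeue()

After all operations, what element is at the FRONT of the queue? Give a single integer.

Answer: 16

Derivation:
enqueue(19): queue = [19]
dequeue(): queue = []
enqueue(80): queue = [80]
enqueue(46): queue = [80, 46]
dequeue(): queue = [46]
enqueue(16): queue = [46, 16]
dequeue(): queue = [16]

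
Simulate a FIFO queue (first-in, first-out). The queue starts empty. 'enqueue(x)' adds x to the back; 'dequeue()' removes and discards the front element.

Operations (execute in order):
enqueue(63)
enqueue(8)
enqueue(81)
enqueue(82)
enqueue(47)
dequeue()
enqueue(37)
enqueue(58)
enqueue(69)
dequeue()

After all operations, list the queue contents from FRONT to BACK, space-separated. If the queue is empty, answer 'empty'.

enqueue(63): [63]
enqueue(8): [63, 8]
enqueue(81): [63, 8, 81]
enqueue(82): [63, 8, 81, 82]
enqueue(47): [63, 8, 81, 82, 47]
dequeue(): [8, 81, 82, 47]
enqueue(37): [8, 81, 82, 47, 37]
enqueue(58): [8, 81, 82, 47, 37, 58]
enqueue(69): [8, 81, 82, 47, 37, 58, 69]
dequeue(): [81, 82, 47, 37, 58, 69]

Answer: 81 82 47 37 58 69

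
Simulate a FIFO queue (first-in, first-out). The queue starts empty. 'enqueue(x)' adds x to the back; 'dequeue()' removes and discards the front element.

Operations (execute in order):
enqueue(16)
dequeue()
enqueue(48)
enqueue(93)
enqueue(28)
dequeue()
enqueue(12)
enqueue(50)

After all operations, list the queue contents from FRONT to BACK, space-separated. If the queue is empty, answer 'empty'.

enqueue(16): [16]
dequeue(): []
enqueue(48): [48]
enqueue(93): [48, 93]
enqueue(28): [48, 93, 28]
dequeue(): [93, 28]
enqueue(12): [93, 28, 12]
enqueue(50): [93, 28, 12, 50]

Answer: 93 28 12 50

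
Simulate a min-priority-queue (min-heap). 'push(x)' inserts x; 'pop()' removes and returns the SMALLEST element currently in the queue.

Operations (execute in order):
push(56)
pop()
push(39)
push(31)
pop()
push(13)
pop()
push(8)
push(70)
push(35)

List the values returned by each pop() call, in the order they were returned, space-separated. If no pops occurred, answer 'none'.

Answer: 56 31 13

Derivation:
push(56): heap contents = [56]
pop() → 56: heap contents = []
push(39): heap contents = [39]
push(31): heap contents = [31, 39]
pop() → 31: heap contents = [39]
push(13): heap contents = [13, 39]
pop() → 13: heap contents = [39]
push(8): heap contents = [8, 39]
push(70): heap contents = [8, 39, 70]
push(35): heap contents = [8, 35, 39, 70]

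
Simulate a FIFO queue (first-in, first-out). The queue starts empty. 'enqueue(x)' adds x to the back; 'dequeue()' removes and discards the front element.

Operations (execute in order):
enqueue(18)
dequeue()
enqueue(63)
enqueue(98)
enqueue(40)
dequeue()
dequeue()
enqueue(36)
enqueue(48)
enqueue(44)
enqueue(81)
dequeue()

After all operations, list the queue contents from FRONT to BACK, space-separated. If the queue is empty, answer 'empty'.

enqueue(18): [18]
dequeue(): []
enqueue(63): [63]
enqueue(98): [63, 98]
enqueue(40): [63, 98, 40]
dequeue(): [98, 40]
dequeue(): [40]
enqueue(36): [40, 36]
enqueue(48): [40, 36, 48]
enqueue(44): [40, 36, 48, 44]
enqueue(81): [40, 36, 48, 44, 81]
dequeue(): [36, 48, 44, 81]

Answer: 36 48 44 81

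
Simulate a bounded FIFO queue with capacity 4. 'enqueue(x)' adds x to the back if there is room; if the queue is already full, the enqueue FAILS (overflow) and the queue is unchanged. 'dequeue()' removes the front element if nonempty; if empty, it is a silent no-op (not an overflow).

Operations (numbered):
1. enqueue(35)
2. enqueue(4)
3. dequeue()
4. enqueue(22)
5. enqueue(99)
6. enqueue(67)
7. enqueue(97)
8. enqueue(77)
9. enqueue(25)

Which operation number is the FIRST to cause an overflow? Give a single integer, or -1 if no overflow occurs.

Answer: 7

Derivation:
1. enqueue(35): size=1
2. enqueue(4): size=2
3. dequeue(): size=1
4. enqueue(22): size=2
5. enqueue(99): size=3
6. enqueue(67): size=4
7. enqueue(97): size=4=cap → OVERFLOW (fail)
8. enqueue(77): size=4=cap → OVERFLOW (fail)
9. enqueue(25): size=4=cap → OVERFLOW (fail)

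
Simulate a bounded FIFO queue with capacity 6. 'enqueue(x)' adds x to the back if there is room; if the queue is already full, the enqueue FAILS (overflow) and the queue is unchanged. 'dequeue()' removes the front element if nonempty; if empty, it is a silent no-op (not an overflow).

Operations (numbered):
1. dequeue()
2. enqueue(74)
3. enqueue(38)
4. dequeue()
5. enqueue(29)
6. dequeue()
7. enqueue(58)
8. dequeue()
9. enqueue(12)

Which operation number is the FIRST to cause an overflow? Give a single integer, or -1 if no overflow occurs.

1. dequeue(): empty, no-op, size=0
2. enqueue(74): size=1
3. enqueue(38): size=2
4. dequeue(): size=1
5. enqueue(29): size=2
6. dequeue(): size=1
7. enqueue(58): size=2
8. dequeue(): size=1
9. enqueue(12): size=2

Answer: -1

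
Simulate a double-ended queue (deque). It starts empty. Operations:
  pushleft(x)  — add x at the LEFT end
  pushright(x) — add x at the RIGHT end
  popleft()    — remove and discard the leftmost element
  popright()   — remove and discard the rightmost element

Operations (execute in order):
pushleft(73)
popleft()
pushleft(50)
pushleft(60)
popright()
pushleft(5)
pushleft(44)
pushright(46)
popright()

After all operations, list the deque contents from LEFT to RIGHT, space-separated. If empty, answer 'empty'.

pushleft(73): [73]
popleft(): []
pushleft(50): [50]
pushleft(60): [60, 50]
popright(): [60]
pushleft(5): [5, 60]
pushleft(44): [44, 5, 60]
pushright(46): [44, 5, 60, 46]
popright(): [44, 5, 60]

Answer: 44 5 60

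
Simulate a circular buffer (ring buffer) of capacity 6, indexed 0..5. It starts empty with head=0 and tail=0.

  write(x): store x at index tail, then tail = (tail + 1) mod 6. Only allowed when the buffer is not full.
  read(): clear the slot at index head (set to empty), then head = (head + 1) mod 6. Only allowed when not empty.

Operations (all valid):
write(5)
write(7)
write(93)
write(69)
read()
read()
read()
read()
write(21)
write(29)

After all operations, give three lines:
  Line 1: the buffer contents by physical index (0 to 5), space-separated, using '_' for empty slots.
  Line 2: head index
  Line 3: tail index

Answer: _ _ _ _ 21 29
4
0

Derivation:
write(5): buf=[5 _ _ _ _ _], head=0, tail=1, size=1
write(7): buf=[5 7 _ _ _ _], head=0, tail=2, size=2
write(93): buf=[5 7 93 _ _ _], head=0, tail=3, size=3
write(69): buf=[5 7 93 69 _ _], head=0, tail=4, size=4
read(): buf=[_ 7 93 69 _ _], head=1, tail=4, size=3
read(): buf=[_ _ 93 69 _ _], head=2, tail=4, size=2
read(): buf=[_ _ _ 69 _ _], head=3, tail=4, size=1
read(): buf=[_ _ _ _ _ _], head=4, tail=4, size=0
write(21): buf=[_ _ _ _ 21 _], head=4, tail=5, size=1
write(29): buf=[_ _ _ _ 21 29], head=4, tail=0, size=2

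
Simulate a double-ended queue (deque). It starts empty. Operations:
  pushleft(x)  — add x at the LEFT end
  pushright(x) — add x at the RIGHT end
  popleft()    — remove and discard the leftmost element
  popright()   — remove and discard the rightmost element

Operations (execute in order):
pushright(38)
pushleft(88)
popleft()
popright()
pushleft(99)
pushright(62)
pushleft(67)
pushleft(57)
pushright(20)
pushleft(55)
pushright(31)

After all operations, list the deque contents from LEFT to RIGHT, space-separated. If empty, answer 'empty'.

Answer: 55 57 67 99 62 20 31

Derivation:
pushright(38): [38]
pushleft(88): [88, 38]
popleft(): [38]
popright(): []
pushleft(99): [99]
pushright(62): [99, 62]
pushleft(67): [67, 99, 62]
pushleft(57): [57, 67, 99, 62]
pushright(20): [57, 67, 99, 62, 20]
pushleft(55): [55, 57, 67, 99, 62, 20]
pushright(31): [55, 57, 67, 99, 62, 20, 31]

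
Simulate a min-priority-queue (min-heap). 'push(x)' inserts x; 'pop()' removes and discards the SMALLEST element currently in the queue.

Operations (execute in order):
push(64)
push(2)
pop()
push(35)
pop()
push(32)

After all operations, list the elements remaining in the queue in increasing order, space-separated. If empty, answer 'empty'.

push(64): heap contents = [64]
push(2): heap contents = [2, 64]
pop() → 2: heap contents = [64]
push(35): heap contents = [35, 64]
pop() → 35: heap contents = [64]
push(32): heap contents = [32, 64]

Answer: 32 64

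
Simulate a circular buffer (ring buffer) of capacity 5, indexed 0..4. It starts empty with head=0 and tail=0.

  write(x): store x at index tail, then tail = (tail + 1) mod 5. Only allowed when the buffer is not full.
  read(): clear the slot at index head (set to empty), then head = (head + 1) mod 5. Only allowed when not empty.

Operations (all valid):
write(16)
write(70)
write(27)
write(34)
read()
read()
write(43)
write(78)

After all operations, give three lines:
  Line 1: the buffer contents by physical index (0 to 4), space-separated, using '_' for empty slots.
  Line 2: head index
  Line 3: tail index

write(16): buf=[16 _ _ _ _], head=0, tail=1, size=1
write(70): buf=[16 70 _ _ _], head=0, tail=2, size=2
write(27): buf=[16 70 27 _ _], head=0, tail=3, size=3
write(34): buf=[16 70 27 34 _], head=0, tail=4, size=4
read(): buf=[_ 70 27 34 _], head=1, tail=4, size=3
read(): buf=[_ _ 27 34 _], head=2, tail=4, size=2
write(43): buf=[_ _ 27 34 43], head=2, tail=0, size=3
write(78): buf=[78 _ 27 34 43], head=2, tail=1, size=4

Answer: 78 _ 27 34 43
2
1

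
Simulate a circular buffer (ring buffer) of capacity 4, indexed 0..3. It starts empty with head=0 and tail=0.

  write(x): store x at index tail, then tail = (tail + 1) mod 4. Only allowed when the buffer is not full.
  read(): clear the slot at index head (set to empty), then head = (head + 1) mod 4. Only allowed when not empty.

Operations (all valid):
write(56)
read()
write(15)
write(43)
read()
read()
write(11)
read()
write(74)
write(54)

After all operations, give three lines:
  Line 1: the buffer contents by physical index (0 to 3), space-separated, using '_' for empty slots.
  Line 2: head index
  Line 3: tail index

Answer: 74 54 _ _
0
2

Derivation:
write(56): buf=[56 _ _ _], head=0, tail=1, size=1
read(): buf=[_ _ _ _], head=1, tail=1, size=0
write(15): buf=[_ 15 _ _], head=1, tail=2, size=1
write(43): buf=[_ 15 43 _], head=1, tail=3, size=2
read(): buf=[_ _ 43 _], head=2, tail=3, size=1
read(): buf=[_ _ _ _], head=3, tail=3, size=0
write(11): buf=[_ _ _ 11], head=3, tail=0, size=1
read(): buf=[_ _ _ _], head=0, tail=0, size=0
write(74): buf=[74 _ _ _], head=0, tail=1, size=1
write(54): buf=[74 54 _ _], head=0, tail=2, size=2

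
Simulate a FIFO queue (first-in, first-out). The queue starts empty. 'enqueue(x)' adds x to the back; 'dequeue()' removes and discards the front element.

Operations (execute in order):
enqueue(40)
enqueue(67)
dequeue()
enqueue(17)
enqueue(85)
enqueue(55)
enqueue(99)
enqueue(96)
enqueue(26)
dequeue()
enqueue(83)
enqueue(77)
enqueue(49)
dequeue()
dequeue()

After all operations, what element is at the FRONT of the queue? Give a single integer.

Answer: 55

Derivation:
enqueue(40): queue = [40]
enqueue(67): queue = [40, 67]
dequeue(): queue = [67]
enqueue(17): queue = [67, 17]
enqueue(85): queue = [67, 17, 85]
enqueue(55): queue = [67, 17, 85, 55]
enqueue(99): queue = [67, 17, 85, 55, 99]
enqueue(96): queue = [67, 17, 85, 55, 99, 96]
enqueue(26): queue = [67, 17, 85, 55, 99, 96, 26]
dequeue(): queue = [17, 85, 55, 99, 96, 26]
enqueue(83): queue = [17, 85, 55, 99, 96, 26, 83]
enqueue(77): queue = [17, 85, 55, 99, 96, 26, 83, 77]
enqueue(49): queue = [17, 85, 55, 99, 96, 26, 83, 77, 49]
dequeue(): queue = [85, 55, 99, 96, 26, 83, 77, 49]
dequeue(): queue = [55, 99, 96, 26, 83, 77, 49]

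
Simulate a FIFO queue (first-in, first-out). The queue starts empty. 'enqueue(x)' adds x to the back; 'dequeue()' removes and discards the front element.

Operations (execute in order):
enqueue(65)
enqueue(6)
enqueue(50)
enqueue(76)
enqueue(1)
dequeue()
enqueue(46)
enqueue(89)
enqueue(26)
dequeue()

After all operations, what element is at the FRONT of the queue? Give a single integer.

Answer: 50

Derivation:
enqueue(65): queue = [65]
enqueue(6): queue = [65, 6]
enqueue(50): queue = [65, 6, 50]
enqueue(76): queue = [65, 6, 50, 76]
enqueue(1): queue = [65, 6, 50, 76, 1]
dequeue(): queue = [6, 50, 76, 1]
enqueue(46): queue = [6, 50, 76, 1, 46]
enqueue(89): queue = [6, 50, 76, 1, 46, 89]
enqueue(26): queue = [6, 50, 76, 1, 46, 89, 26]
dequeue(): queue = [50, 76, 1, 46, 89, 26]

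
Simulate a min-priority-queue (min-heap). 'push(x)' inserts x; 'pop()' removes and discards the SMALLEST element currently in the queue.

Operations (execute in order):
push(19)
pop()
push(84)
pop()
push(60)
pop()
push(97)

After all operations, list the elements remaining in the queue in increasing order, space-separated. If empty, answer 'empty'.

push(19): heap contents = [19]
pop() → 19: heap contents = []
push(84): heap contents = [84]
pop() → 84: heap contents = []
push(60): heap contents = [60]
pop() → 60: heap contents = []
push(97): heap contents = [97]

Answer: 97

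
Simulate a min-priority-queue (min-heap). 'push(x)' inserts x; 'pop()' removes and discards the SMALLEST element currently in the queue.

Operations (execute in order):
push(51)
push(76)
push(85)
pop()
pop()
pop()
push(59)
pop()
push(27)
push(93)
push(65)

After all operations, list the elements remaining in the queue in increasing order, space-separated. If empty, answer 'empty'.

Answer: 27 65 93

Derivation:
push(51): heap contents = [51]
push(76): heap contents = [51, 76]
push(85): heap contents = [51, 76, 85]
pop() → 51: heap contents = [76, 85]
pop() → 76: heap contents = [85]
pop() → 85: heap contents = []
push(59): heap contents = [59]
pop() → 59: heap contents = []
push(27): heap contents = [27]
push(93): heap contents = [27, 93]
push(65): heap contents = [27, 65, 93]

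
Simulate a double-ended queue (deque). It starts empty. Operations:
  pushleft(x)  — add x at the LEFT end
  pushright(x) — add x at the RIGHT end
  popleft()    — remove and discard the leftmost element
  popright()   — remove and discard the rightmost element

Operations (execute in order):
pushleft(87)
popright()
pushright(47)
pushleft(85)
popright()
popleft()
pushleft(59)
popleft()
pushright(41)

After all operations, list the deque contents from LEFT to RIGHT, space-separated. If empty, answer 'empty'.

Answer: 41

Derivation:
pushleft(87): [87]
popright(): []
pushright(47): [47]
pushleft(85): [85, 47]
popright(): [85]
popleft(): []
pushleft(59): [59]
popleft(): []
pushright(41): [41]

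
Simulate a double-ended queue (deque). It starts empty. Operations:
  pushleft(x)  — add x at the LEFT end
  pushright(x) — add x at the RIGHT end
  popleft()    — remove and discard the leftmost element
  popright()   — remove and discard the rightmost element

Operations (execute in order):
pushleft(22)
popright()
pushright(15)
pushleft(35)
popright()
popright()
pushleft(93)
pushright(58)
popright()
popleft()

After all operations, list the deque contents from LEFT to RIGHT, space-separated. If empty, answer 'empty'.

pushleft(22): [22]
popright(): []
pushright(15): [15]
pushleft(35): [35, 15]
popright(): [35]
popright(): []
pushleft(93): [93]
pushright(58): [93, 58]
popright(): [93]
popleft(): []

Answer: empty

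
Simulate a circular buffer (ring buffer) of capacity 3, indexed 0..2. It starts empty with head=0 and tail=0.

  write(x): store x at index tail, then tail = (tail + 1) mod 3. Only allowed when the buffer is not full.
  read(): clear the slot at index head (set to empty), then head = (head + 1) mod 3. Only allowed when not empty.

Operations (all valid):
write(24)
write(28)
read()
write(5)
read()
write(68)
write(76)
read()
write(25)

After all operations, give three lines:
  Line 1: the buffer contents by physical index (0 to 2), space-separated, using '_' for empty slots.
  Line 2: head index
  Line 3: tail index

write(24): buf=[24 _ _], head=0, tail=1, size=1
write(28): buf=[24 28 _], head=0, tail=2, size=2
read(): buf=[_ 28 _], head=1, tail=2, size=1
write(5): buf=[_ 28 5], head=1, tail=0, size=2
read(): buf=[_ _ 5], head=2, tail=0, size=1
write(68): buf=[68 _ 5], head=2, tail=1, size=2
write(76): buf=[68 76 5], head=2, tail=2, size=3
read(): buf=[68 76 _], head=0, tail=2, size=2
write(25): buf=[68 76 25], head=0, tail=0, size=3

Answer: 68 76 25
0
0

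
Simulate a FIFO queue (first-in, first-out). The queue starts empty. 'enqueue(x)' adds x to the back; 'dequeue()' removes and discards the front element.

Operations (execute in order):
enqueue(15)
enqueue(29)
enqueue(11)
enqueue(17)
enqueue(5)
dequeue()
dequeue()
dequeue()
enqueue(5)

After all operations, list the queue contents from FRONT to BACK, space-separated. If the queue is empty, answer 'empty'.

Answer: 17 5 5

Derivation:
enqueue(15): [15]
enqueue(29): [15, 29]
enqueue(11): [15, 29, 11]
enqueue(17): [15, 29, 11, 17]
enqueue(5): [15, 29, 11, 17, 5]
dequeue(): [29, 11, 17, 5]
dequeue(): [11, 17, 5]
dequeue(): [17, 5]
enqueue(5): [17, 5, 5]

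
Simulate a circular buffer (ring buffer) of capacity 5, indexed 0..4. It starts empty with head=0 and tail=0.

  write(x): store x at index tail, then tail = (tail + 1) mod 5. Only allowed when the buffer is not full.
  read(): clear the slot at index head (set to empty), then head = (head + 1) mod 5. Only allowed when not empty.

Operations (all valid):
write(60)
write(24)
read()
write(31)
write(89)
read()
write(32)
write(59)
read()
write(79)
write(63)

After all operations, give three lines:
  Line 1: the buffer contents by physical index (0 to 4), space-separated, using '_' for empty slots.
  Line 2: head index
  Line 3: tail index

write(60): buf=[60 _ _ _ _], head=0, tail=1, size=1
write(24): buf=[60 24 _ _ _], head=0, tail=2, size=2
read(): buf=[_ 24 _ _ _], head=1, tail=2, size=1
write(31): buf=[_ 24 31 _ _], head=1, tail=3, size=2
write(89): buf=[_ 24 31 89 _], head=1, tail=4, size=3
read(): buf=[_ _ 31 89 _], head=2, tail=4, size=2
write(32): buf=[_ _ 31 89 32], head=2, tail=0, size=3
write(59): buf=[59 _ 31 89 32], head=2, tail=1, size=4
read(): buf=[59 _ _ 89 32], head=3, tail=1, size=3
write(79): buf=[59 79 _ 89 32], head=3, tail=2, size=4
write(63): buf=[59 79 63 89 32], head=3, tail=3, size=5

Answer: 59 79 63 89 32
3
3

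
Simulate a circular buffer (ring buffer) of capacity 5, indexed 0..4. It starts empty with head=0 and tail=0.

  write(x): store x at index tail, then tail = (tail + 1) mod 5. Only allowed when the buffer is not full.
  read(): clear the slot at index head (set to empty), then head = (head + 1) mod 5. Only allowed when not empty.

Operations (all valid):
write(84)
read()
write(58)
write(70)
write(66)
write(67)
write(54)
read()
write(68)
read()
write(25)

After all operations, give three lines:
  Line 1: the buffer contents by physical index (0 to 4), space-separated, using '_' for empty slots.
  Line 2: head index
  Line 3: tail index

write(84): buf=[84 _ _ _ _], head=0, tail=1, size=1
read(): buf=[_ _ _ _ _], head=1, tail=1, size=0
write(58): buf=[_ 58 _ _ _], head=1, tail=2, size=1
write(70): buf=[_ 58 70 _ _], head=1, tail=3, size=2
write(66): buf=[_ 58 70 66 _], head=1, tail=4, size=3
write(67): buf=[_ 58 70 66 67], head=1, tail=0, size=4
write(54): buf=[54 58 70 66 67], head=1, tail=1, size=5
read(): buf=[54 _ 70 66 67], head=2, tail=1, size=4
write(68): buf=[54 68 70 66 67], head=2, tail=2, size=5
read(): buf=[54 68 _ 66 67], head=3, tail=2, size=4
write(25): buf=[54 68 25 66 67], head=3, tail=3, size=5

Answer: 54 68 25 66 67
3
3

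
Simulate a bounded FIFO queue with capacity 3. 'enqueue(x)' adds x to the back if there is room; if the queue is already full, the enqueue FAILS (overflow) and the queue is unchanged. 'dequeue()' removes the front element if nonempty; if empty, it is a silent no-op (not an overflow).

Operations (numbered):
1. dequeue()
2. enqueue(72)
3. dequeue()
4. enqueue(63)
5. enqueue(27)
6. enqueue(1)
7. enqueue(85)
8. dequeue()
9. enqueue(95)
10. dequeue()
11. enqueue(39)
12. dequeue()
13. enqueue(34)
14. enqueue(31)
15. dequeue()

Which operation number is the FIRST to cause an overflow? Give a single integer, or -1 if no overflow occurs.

Answer: 7

Derivation:
1. dequeue(): empty, no-op, size=0
2. enqueue(72): size=1
3. dequeue(): size=0
4. enqueue(63): size=1
5. enqueue(27): size=2
6. enqueue(1): size=3
7. enqueue(85): size=3=cap → OVERFLOW (fail)
8. dequeue(): size=2
9. enqueue(95): size=3
10. dequeue(): size=2
11. enqueue(39): size=3
12. dequeue(): size=2
13. enqueue(34): size=3
14. enqueue(31): size=3=cap → OVERFLOW (fail)
15. dequeue(): size=2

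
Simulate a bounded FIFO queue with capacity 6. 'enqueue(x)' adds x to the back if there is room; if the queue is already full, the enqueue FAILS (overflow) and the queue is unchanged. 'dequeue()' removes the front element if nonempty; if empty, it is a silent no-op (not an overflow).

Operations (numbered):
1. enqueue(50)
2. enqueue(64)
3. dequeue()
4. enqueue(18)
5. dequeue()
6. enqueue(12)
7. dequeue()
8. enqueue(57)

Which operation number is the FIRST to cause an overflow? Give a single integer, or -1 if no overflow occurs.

1. enqueue(50): size=1
2. enqueue(64): size=2
3. dequeue(): size=1
4. enqueue(18): size=2
5. dequeue(): size=1
6. enqueue(12): size=2
7. dequeue(): size=1
8. enqueue(57): size=2

Answer: -1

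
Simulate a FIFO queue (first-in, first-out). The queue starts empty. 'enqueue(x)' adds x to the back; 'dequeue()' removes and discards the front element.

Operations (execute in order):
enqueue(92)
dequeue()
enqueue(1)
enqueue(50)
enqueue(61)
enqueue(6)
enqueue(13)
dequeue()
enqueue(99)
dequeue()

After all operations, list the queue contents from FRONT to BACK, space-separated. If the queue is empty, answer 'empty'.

enqueue(92): [92]
dequeue(): []
enqueue(1): [1]
enqueue(50): [1, 50]
enqueue(61): [1, 50, 61]
enqueue(6): [1, 50, 61, 6]
enqueue(13): [1, 50, 61, 6, 13]
dequeue(): [50, 61, 6, 13]
enqueue(99): [50, 61, 6, 13, 99]
dequeue(): [61, 6, 13, 99]

Answer: 61 6 13 99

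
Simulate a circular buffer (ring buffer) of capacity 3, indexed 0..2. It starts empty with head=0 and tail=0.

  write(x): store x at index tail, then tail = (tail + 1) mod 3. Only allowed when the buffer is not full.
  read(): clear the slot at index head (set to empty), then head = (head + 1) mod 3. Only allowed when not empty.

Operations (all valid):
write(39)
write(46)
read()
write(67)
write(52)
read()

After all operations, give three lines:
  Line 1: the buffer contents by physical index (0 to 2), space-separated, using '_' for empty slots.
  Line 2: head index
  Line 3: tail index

Answer: 52 _ 67
2
1

Derivation:
write(39): buf=[39 _ _], head=0, tail=1, size=1
write(46): buf=[39 46 _], head=0, tail=2, size=2
read(): buf=[_ 46 _], head=1, tail=2, size=1
write(67): buf=[_ 46 67], head=1, tail=0, size=2
write(52): buf=[52 46 67], head=1, tail=1, size=3
read(): buf=[52 _ 67], head=2, tail=1, size=2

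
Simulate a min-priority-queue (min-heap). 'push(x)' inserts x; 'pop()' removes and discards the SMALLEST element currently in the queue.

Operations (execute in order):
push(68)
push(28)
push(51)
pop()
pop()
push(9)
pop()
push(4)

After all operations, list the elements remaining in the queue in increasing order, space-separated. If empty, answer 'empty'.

Answer: 4 68

Derivation:
push(68): heap contents = [68]
push(28): heap contents = [28, 68]
push(51): heap contents = [28, 51, 68]
pop() → 28: heap contents = [51, 68]
pop() → 51: heap contents = [68]
push(9): heap contents = [9, 68]
pop() → 9: heap contents = [68]
push(4): heap contents = [4, 68]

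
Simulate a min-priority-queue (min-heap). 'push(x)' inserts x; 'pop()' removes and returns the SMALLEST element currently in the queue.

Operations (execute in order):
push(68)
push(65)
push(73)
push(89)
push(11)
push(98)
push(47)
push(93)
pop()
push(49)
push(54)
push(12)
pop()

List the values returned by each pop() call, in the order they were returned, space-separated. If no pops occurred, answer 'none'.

push(68): heap contents = [68]
push(65): heap contents = [65, 68]
push(73): heap contents = [65, 68, 73]
push(89): heap contents = [65, 68, 73, 89]
push(11): heap contents = [11, 65, 68, 73, 89]
push(98): heap contents = [11, 65, 68, 73, 89, 98]
push(47): heap contents = [11, 47, 65, 68, 73, 89, 98]
push(93): heap contents = [11, 47, 65, 68, 73, 89, 93, 98]
pop() → 11: heap contents = [47, 65, 68, 73, 89, 93, 98]
push(49): heap contents = [47, 49, 65, 68, 73, 89, 93, 98]
push(54): heap contents = [47, 49, 54, 65, 68, 73, 89, 93, 98]
push(12): heap contents = [12, 47, 49, 54, 65, 68, 73, 89, 93, 98]
pop() → 12: heap contents = [47, 49, 54, 65, 68, 73, 89, 93, 98]

Answer: 11 12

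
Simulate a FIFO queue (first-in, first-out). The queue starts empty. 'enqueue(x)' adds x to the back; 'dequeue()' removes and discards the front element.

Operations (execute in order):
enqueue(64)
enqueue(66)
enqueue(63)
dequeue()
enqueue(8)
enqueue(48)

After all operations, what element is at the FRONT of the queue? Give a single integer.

enqueue(64): queue = [64]
enqueue(66): queue = [64, 66]
enqueue(63): queue = [64, 66, 63]
dequeue(): queue = [66, 63]
enqueue(8): queue = [66, 63, 8]
enqueue(48): queue = [66, 63, 8, 48]

Answer: 66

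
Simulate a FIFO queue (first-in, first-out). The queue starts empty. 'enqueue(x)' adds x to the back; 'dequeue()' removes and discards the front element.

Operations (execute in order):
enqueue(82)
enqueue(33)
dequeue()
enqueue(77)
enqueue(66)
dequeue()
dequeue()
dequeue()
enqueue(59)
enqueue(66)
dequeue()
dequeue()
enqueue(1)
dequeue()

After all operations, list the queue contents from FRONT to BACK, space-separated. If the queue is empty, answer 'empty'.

Answer: empty

Derivation:
enqueue(82): [82]
enqueue(33): [82, 33]
dequeue(): [33]
enqueue(77): [33, 77]
enqueue(66): [33, 77, 66]
dequeue(): [77, 66]
dequeue(): [66]
dequeue(): []
enqueue(59): [59]
enqueue(66): [59, 66]
dequeue(): [66]
dequeue(): []
enqueue(1): [1]
dequeue(): []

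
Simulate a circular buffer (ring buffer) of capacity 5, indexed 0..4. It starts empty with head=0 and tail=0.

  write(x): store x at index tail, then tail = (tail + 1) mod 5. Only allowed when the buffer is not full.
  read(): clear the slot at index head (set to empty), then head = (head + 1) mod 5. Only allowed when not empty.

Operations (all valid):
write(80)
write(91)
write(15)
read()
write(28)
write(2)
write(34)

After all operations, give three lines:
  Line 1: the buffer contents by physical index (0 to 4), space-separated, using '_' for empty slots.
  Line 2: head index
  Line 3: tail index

write(80): buf=[80 _ _ _ _], head=0, tail=1, size=1
write(91): buf=[80 91 _ _ _], head=0, tail=2, size=2
write(15): buf=[80 91 15 _ _], head=0, tail=3, size=3
read(): buf=[_ 91 15 _ _], head=1, tail=3, size=2
write(28): buf=[_ 91 15 28 _], head=1, tail=4, size=3
write(2): buf=[_ 91 15 28 2], head=1, tail=0, size=4
write(34): buf=[34 91 15 28 2], head=1, tail=1, size=5

Answer: 34 91 15 28 2
1
1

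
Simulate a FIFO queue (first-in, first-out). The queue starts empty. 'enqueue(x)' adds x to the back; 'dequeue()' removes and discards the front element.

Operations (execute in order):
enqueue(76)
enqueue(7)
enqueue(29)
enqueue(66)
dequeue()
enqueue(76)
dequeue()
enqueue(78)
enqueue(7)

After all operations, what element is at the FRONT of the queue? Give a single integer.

Answer: 29

Derivation:
enqueue(76): queue = [76]
enqueue(7): queue = [76, 7]
enqueue(29): queue = [76, 7, 29]
enqueue(66): queue = [76, 7, 29, 66]
dequeue(): queue = [7, 29, 66]
enqueue(76): queue = [7, 29, 66, 76]
dequeue(): queue = [29, 66, 76]
enqueue(78): queue = [29, 66, 76, 78]
enqueue(7): queue = [29, 66, 76, 78, 7]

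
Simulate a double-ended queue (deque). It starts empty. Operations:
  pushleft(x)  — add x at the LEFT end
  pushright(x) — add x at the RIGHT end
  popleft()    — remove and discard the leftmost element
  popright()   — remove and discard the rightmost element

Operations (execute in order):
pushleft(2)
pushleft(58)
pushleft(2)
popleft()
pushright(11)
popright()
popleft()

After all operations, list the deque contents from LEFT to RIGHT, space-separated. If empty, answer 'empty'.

pushleft(2): [2]
pushleft(58): [58, 2]
pushleft(2): [2, 58, 2]
popleft(): [58, 2]
pushright(11): [58, 2, 11]
popright(): [58, 2]
popleft(): [2]

Answer: 2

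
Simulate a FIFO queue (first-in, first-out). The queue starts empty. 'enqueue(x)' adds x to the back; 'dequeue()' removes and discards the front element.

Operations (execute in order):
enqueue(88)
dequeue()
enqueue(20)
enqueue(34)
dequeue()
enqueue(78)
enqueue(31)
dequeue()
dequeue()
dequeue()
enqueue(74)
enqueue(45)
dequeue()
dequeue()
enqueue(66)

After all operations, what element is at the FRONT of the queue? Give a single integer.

enqueue(88): queue = [88]
dequeue(): queue = []
enqueue(20): queue = [20]
enqueue(34): queue = [20, 34]
dequeue(): queue = [34]
enqueue(78): queue = [34, 78]
enqueue(31): queue = [34, 78, 31]
dequeue(): queue = [78, 31]
dequeue(): queue = [31]
dequeue(): queue = []
enqueue(74): queue = [74]
enqueue(45): queue = [74, 45]
dequeue(): queue = [45]
dequeue(): queue = []
enqueue(66): queue = [66]

Answer: 66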